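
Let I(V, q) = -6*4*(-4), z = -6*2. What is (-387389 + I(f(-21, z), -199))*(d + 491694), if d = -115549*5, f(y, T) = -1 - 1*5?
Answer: 33326949943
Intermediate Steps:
z = -12
f(y, T) = -6 (f(y, T) = -1 - 5 = -6)
I(V, q) = 96 (I(V, q) = -24*(-4) = 96)
d = -577745
(-387389 + I(f(-21, z), -199))*(d + 491694) = (-387389 + 96)*(-577745 + 491694) = -387293*(-86051) = 33326949943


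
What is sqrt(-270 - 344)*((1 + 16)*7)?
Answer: 119*I*sqrt(614) ≈ 2948.7*I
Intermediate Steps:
sqrt(-270 - 344)*((1 + 16)*7) = sqrt(-614)*(17*7) = (I*sqrt(614))*119 = 119*I*sqrt(614)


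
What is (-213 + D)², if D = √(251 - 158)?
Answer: (213 - √93)² ≈ 41354.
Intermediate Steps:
D = √93 ≈ 9.6436
(-213 + D)² = (-213 + √93)²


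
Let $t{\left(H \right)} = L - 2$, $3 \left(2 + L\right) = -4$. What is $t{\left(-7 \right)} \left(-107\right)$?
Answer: $\frac{1712}{3} \approx 570.67$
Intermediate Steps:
$L = - \frac{10}{3}$ ($L = -2 + \frac{1}{3} \left(-4\right) = -2 - \frac{4}{3} = - \frac{10}{3} \approx -3.3333$)
$t{\left(H \right)} = - \frac{16}{3}$ ($t{\left(H \right)} = - \frac{10}{3} - 2 = - \frac{16}{3}$)
$t{\left(-7 \right)} \left(-107\right) = \left(- \frac{16}{3}\right) \left(-107\right) = \frac{1712}{3}$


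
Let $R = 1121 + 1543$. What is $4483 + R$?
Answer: $7147$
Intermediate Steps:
$R = 2664$
$4483 + R = 4483 + 2664 = 7147$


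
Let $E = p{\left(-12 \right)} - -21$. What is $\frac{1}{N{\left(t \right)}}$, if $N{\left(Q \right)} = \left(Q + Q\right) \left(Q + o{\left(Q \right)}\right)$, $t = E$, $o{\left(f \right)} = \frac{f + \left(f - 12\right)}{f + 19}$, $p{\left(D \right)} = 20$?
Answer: $\frac{3}{10373} \approx 0.00028921$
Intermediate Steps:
$o{\left(f \right)} = \frac{-12 + 2 f}{19 + f}$ ($o{\left(f \right)} = \frac{f + \left(f - 12\right)}{19 + f} = \frac{f + \left(-12 + f\right)}{19 + f} = \frac{-12 + 2 f}{19 + f}$)
$E = 41$ ($E = 20 - -21 = 20 + 21 = 41$)
$t = 41$
$N{\left(Q \right)} = 2 Q \left(Q + \frac{2 \left(-6 + Q\right)}{19 + Q}\right)$ ($N{\left(Q \right)} = \left(Q + Q\right) \left(Q + \frac{2 \left(-6 + Q\right)}{19 + Q}\right) = 2 Q \left(Q + \frac{2 \left(-6 + Q\right)}{19 + Q}\right)$)
$\frac{1}{N{\left(t \right)}} = \frac{1}{2 \cdot 41 \frac{1}{19 + 41} \left(-12 + 41^{2} + 21 \cdot 41\right)} = \frac{1}{2 \cdot 41 \cdot \frac{1}{60} \left(-12 + 1681 + 861\right)} = \frac{1}{2 \cdot 41 \cdot \frac{1}{60} \cdot 2530} = \frac{1}{\frac{10373}{3}} = \frac{3}{10373}$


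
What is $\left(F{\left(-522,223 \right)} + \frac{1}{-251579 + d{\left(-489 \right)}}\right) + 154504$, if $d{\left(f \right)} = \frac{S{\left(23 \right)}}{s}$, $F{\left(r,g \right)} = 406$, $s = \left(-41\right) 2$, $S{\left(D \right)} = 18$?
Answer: $\frac{1597857612639}{10314748} \approx 1.5491 \cdot 10^{5}$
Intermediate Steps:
$s = -82$
$d{\left(f \right)} = - \frac{9}{41}$ ($d{\left(f \right)} = \frac{18}{-82} = 18 \left(- \frac{1}{82}\right) = - \frac{9}{41}$)
$\left(F{\left(-522,223 \right)} + \frac{1}{-251579 + d{\left(-489 \right)}}\right) + 154504 = \left(406 + \frac{1}{-251579 - \frac{9}{41}}\right) + 154504 = \left(406 + \frac{1}{- \frac{10314748}{41}}\right) + 154504 = \left(406 - \frac{41}{10314748}\right) + 154504 = \frac{4187787647}{10314748} + 154504 = \frac{1597857612639}{10314748}$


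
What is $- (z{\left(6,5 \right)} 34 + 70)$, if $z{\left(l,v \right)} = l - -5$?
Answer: $-444$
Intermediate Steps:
$z{\left(l,v \right)} = 5 + l$ ($z{\left(l,v \right)} = l + 5 = 5 + l$)
$- (z{\left(6,5 \right)} 34 + 70) = - (\left(5 + 6\right) 34 + 70) = - (11 \cdot 34 + 70) = - (374 + 70) = \left(-1\right) 444 = -444$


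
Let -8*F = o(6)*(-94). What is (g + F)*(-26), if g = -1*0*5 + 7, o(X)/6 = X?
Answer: -11180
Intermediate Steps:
o(X) = 6*X
g = 7 (g = 0*5 + 7 = 0 + 7 = 7)
F = 423 (F = -6*6*(-94)/8 = -9*(-94)/2 = -⅛*(-3384) = 423)
(g + F)*(-26) = (7 + 423)*(-26) = 430*(-26) = -11180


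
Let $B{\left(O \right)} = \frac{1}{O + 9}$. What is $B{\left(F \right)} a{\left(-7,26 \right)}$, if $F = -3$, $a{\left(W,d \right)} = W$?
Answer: $- \frac{7}{6} \approx -1.1667$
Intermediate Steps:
$B{\left(O \right)} = \frac{1}{9 + O}$
$B{\left(F \right)} a{\left(-7,26 \right)} = \frac{1}{9 - 3} \left(-7\right) = \frac{1}{6} \left(-7\right) = - \frac{7}{6}$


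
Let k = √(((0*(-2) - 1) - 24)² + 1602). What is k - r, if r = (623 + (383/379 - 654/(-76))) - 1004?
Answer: 5348675/14402 + √2227 ≈ 418.58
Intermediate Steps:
r = -5348675/14402 (r = (623 + (383*(1/379) - 654*(-1/76))) - 1004 = (623 + (383/379 + 327/38)) - 1004 = (623 + 138487/14402) - 1004 = 9110933/14402 - 1004 = -5348675/14402 ≈ -371.38)
k = √2227 (k = √(((0 - 1) - 24)² + 1602) = √((-1 - 24)² + 1602) = √((-25)² + 1602) = √(625 + 1602) = √2227 ≈ 47.191)
k - r = √2227 - 1*(-5348675/14402) = √2227 + 5348675/14402 = 5348675/14402 + √2227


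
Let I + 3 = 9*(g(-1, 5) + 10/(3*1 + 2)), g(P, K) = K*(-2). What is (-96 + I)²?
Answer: 29241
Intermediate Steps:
g(P, K) = -2*K
I = -75 (I = -3 + 9*(-2*5 + 10/(3*1 + 2)) = -3 + 9*(-10 + 10/(3 + 2)) = -3 + 9*(-10 + 10/5) = -3 + 9*(-10 + 10*(⅕)) = -3 + 9*(-10 + 2) = -3 + 9*(-8) = -3 - 72 = -75)
(-96 + I)² = (-96 - 75)² = (-171)² = 29241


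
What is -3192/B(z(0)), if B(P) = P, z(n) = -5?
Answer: 3192/5 ≈ 638.40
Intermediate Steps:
-3192/B(z(0)) = -3192/(-5) = -3192*(-⅕) = 3192/5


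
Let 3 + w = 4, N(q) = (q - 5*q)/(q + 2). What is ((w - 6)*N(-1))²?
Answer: 400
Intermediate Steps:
N(q) = -4*q/(2 + q) (N(q) = (-4*q)/(2 + q) = -4*q/(2 + q))
w = 1 (w = -3 + 4 = 1)
((w - 6)*N(-1))² = ((1 - 6)*(-4*(-1)/(2 - 1)))² = (-(-20)*(-1)/1)² = (-(-20)*(-1))² = (-5*4)² = (-20)² = 400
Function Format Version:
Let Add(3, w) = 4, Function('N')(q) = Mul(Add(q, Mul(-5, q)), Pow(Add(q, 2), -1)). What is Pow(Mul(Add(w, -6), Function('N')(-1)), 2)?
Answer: 400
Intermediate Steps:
Function('N')(q) = Mul(-4, q, Pow(Add(2, q), -1)) (Function('N')(q) = Mul(Mul(-4, q), Pow(Add(2, q), -1)) = Mul(-4, q, Pow(Add(2, q), -1)))
w = 1 (w = Add(-3, 4) = 1)
Pow(Mul(Add(w, -6), Function('N')(-1)), 2) = Pow(Mul(Add(1, -6), Mul(-4, -1, Pow(Add(2, -1), -1))), 2) = Pow(Mul(-5, Mul(-4, -1, Pow(1, -1))), 2) = Pow(Mul(-5, Mul(-4, -1, 1)), 2) = Pow(Mul(-5, 4), 2) = Pow(-20, 2) = 400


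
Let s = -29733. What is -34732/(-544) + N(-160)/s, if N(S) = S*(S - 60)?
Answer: 1354997/21624 ≈ 62.662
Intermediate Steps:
N(S) = S*(-60 + S)
-34732/(-544) + N(-160)/s = -34732/(-544) - 160*(-60 - 160)/(-29733) = -34732*(-1/544) - 160*(-220)*(-1/29733) = 8683/136 + 35200*(-1/29733) = 8683/136 - 3200/2703 = 1354997/21624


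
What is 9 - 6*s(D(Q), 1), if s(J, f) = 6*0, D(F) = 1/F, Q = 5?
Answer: 9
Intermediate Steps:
D(F) = 1/F
s(J, f) = 0
9 - 6*s(D(Q), 1) = 9 - 6*0 = 9 + 0 = 9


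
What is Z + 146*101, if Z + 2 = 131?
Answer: 14875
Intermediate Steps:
Z = 129 (Z = -2 + 131 = 129)
Z + 146*101 = 129 + 146*101 = 129 + 14746 = 14875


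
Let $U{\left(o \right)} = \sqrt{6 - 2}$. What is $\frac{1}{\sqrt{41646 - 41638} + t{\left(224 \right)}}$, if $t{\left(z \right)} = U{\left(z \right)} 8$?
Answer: $\frac{2}{31} - \frac{\sqrt{2}}{124} \approx 0.053111$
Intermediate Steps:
$U{\left(o \right)} = 2$ ($U{\left(o \right)} = \sqrt{4} = 2$)
$t{\left(z \right)} = 16$ ($t{\left(z \right)} = 2 \cdot 8 = 16$)
$\frac{1}{\sqrt{41646 - 41638} + t{\left(224 \right)}} = \frac{1}{\sqrt{41646 - 41638} + 16} = \frac{1}{\sqrt{8} + 16} = \frac{1}{2 \sqrt{2} + 16} = \frac{1}{16 + 2 \sqrt{2}}$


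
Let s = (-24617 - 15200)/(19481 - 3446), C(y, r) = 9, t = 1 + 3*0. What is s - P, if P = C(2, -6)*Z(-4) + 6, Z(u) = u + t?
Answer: 296918/16035 ≈ 18.517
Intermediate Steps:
t = 1 (t = 1 + 0 = 1)
Z(u) = 1 + u (Z(u) = u + 1 = 1 + u)
P = -21 (P = 9*(1 - 4) + 6 = 9*(-3) + 6 = -27 + 6 = -21)
s = -39817/16035 ≈ -2.4831
s - P = -39817/16035 - 1*(-21) = -39817/16035 + 21 = 296918/16035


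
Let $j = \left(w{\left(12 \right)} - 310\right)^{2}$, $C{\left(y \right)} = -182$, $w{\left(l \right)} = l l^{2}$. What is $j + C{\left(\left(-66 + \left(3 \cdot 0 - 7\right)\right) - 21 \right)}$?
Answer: $2010542$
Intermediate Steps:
$w{\left(l \right)} = l^{3}$
$j = 2010724$ ($j = \left(12^{3} - 310\right)^{2} = \left(1728 - 310\right)^{2} = 1418^{2} = 2010724$)
$j + C{\left(\left(-66 + \left(3 \cdot 0 - 7\right)\right) - 21 \right)} = 2010724 - 182 = 2010542$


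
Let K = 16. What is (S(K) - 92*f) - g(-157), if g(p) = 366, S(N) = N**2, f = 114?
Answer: -10598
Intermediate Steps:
(S(K) - 92*f) - g(-157) = (16**2 - 92*114) - 1*366 = (256 - 10488) - 366 = -10232 - 366 = -10598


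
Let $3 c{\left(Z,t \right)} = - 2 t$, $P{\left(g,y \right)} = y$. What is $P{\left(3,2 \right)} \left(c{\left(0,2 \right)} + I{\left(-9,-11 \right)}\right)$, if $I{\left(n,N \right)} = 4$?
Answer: $\frac{16}{3} \approx 5.3333$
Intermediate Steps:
$c{\left(Z,t \right)} = - \frac{2 t}{3}$ ($c{\left(Z,t \right)} = \frac{\left(-2\right) t}{3} = - \frac{2 t}{3}$)
$P{\left(3,2 \right)} \left(c{\left(0,2 \right)} + I{\left(-9,-11 \right)}\right) = 2 \left(\left(- \frac{2}{3}\right) 2 + 4\right) = 2 \left(- \frac{4}{3} + 4\right) = 2 \cdot \frac{8}{3} = \frac{16}{3}$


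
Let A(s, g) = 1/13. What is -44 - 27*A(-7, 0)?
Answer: -599/13 ≈ -46.077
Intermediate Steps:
A(s, g) = 1/13
-44 - 27*A(-7, 0) = -44 - 27*1/13 = -44 - 27/13 = -599/13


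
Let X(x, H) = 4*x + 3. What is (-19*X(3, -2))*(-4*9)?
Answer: 10260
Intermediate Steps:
X(x, H) = 3 + 4*x
(-19*X(3, -2))*(-4*9) = (-19*(3 + 4*3))*(-4*9) = -19*(3 + 12)*(-36) = -19*15*(-36) = -285*(-36) = 10260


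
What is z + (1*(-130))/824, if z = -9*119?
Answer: -441317/412 ≈ -1071.2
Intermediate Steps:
z = -1071
z + (1*(-130))/824 = -1071 + (1*(-130))/824 = -1071 - 130*1/824 = -1071 - 65/412 = -441317/412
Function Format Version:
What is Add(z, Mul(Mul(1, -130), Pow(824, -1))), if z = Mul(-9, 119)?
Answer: Rational(-441317, 412) ≈ -1071.2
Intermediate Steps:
z = -1071
Add(z, Mul(Mul(1, -130), Pow(824, -1))) = Add(-1071, Mul(Mul(1, -130), Pow(824, -1))) = Add(-1071, Mul(-130, Rational(1, 824))) = Add(-1071, Rational(-65, 412)) = Rational(-441317, 412)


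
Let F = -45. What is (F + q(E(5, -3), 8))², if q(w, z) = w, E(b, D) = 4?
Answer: 1681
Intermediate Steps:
(F + q(E(5, -3), 8))² = (-45 + 4)² = (-41)² = 1681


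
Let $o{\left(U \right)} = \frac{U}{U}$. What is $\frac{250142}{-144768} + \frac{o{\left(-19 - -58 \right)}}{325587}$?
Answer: $- \frac{13573806431}{7855763136} \approx -1.7279$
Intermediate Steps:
$o{\left(U \right)} = 1$
$\frac{250142}{-144768} + \frac{o{\left(-19 - -58 \right)}}{325587} = \frac{250142}{-144768} + 1 \cdot \frac{1}{325587} = 250142 \left(- \frac{1}{144768}\right) + 1 \cdot \frac{1}{325587} = - \frac{125071}{72384} + \frac{1}{325587} = - \frac{13573806431}{7855763136}$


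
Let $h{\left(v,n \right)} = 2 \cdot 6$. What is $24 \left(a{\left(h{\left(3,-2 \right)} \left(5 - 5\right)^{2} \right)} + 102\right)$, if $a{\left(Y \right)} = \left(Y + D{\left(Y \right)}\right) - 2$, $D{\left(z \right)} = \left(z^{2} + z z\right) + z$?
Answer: $2400$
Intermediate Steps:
$h{\left(v,n \right)} = 12$
$D{\left(z \right)} = z + 2 z^{2}$ ($D{\left(z \right)} = \left(z^{2} + z^{2}\right) + z = 2 z^{2} + z = z + 2 z^{2}$)
$a{\left(Y \right)} = -2 + Y + Y \left(1 + 2 Y\right)$ ($a{\left(Y \right)} = \left(Y + Y \left(1 + 2 Y\right)\right) - 2 = -2 + Y + Y \left(1 + 2 Y\right)$)
$24 \left(a{\left(h{\left(3,-2 \right)} \left(5 - 5\right)^{2} \right)} + 102\right) = 24 \left(\left(-2 + 2 \cdot 12 \left(5 - 5\right)^{2} + 2 \left(12 \left(5 - 5\right)^{2}\right)^{2}\right) + 102\right) = 24 \left(\left(-2 + 2 \cdot 12 \cdot 0^{2} + 2 \left(12 \cdot 0^{2}\right)^{2}\right) + 102\right) = 24 \left(\left(-2 + 2 \cdot 12 \cdot 0 + 2 \left(12 \cdot 0\right)^{2}\right) + 102\right) = 24 \left(\left(-2 + 2 \cdot 0 + 2 \cdot 0^{2}\right) + 102\right) = 24 \left(\left(-2 + 0 + 2 \cdot 0\right) + 102\right) = 24 \left(\left(-2 + 0 + 0\right) + 102\right) = 24 \left(-2 + 102\right) = 24 \cdot 100 = 2400$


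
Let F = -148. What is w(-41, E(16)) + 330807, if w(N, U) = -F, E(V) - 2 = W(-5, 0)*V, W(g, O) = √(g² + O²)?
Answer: 330955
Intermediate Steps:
W(g, O) = √(O² + g²)
E(V) = 2 + 5*V (E(V) = 2 + √(0² + (-5)²)*V = 2 + √(0 + 25)*V = 2 + √25*V = 2 + 5*V)
w(N, U) = 148 (w(N, U) = -1*(-148) = 148)
w(-41, E(16)) + 330807 = 148 + 330807 = 330955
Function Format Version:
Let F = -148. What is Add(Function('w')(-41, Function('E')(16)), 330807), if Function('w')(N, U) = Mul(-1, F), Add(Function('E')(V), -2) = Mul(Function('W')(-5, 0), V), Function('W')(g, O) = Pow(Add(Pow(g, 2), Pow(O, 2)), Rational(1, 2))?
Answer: 330955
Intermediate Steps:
Function('W')(g, O) = Pow(Add(Pow(O, 2), Pow(g, 2)), Rational(1, 2))
Function('E')(V) = Add(2, Mul(5, V)) (Function('E')(V) = Add(2, Mul(Pow(Add(Pow(0, 2), Pow(-5, 2)), Rational(1, 2)), V)) = Add(2, Mul(Pow(Add(0, 25), Rational(1, 2)), V)) = Add(2, Mul(Pow(25, Rational(1, 2)), V)) = Add(2, Mul(5, V)))
Function('w')(N, U) = 148 (Function('w')(N, U) = Mul(-1, -148) = 148)
Add(Function('w')(-41, Function('E')(16)), 330807) = Add(148, 330807) = 330955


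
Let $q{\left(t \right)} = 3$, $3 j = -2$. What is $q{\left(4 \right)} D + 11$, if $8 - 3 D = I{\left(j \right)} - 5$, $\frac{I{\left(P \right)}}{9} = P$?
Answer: $30$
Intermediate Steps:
$j = - \frac{2}{3}$ ($j = \frac{1}{3} \left(-2\right) = - \frac{2}{3} \approx -0.66667$)
$I{\left(P \right)} = 9 P$
$D = \frac{19}{3}$ ($D = \frac{8}{3} - \frac{9 \left(- \frac{2}{3}\right) - 5}{3} = \frac{8}{3} - \frac{-6 - 5}{3} = \frac{8}{3} - - \frac{11}{3} = \frac{8}{3} + \frac{11}{3} = \frac{19}{3} \approx 6.3333$)
$q{\left(4 \right)} D + 11 = 3 \cdot \frac{19}{3} + 11 = 19 + 11 = 30$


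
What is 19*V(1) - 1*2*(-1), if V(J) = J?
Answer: 21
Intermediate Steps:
19*V(1) - 1*2*(-1) = 19*1 - 1*2*(-1) = 19 - 2*(-1) = 19 + 2 = 21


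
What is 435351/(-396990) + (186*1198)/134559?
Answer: 368890031/659488610 ≈ 0.55936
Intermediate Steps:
435351/(-396990) + (186*1198)/134559 = 435351*(-1/396990) + 222828*(1/134559) = -145117/132330 + 74276/44853 = 368890031/659488610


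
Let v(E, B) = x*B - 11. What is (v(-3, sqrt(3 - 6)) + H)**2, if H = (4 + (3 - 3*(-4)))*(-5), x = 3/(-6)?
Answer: (212 + I*sqrt(3))**2/4 ≈ 11235.0 + 183.6*I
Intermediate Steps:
x = -1/2 (x = 3*(-1/6) = -1/2 ≈ -0.50000)
v(E, B) = -11 - B/2 (v(E, B) = -B/2 - 11 = -11 - B/2)
H = -95 (H = (4 + (3 + 12))*(-5) = (4 + 15)*(-5) = 19*(-5) = -95)
(v(-3, sqrt(3 - 6)) + H)**2 = ((-11 - sqrt(3 - 6)/2) - 95)**2 = ((-11 - I*sqrt(3)/2) - 95)**2 = (-106 - I*sqrt(3)/2)**2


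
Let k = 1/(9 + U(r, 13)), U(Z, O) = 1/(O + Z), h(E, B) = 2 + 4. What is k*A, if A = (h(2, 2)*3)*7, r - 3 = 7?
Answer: 1449/104 ≈ 13.933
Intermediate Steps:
r = 10 (r = 3 + 7 = 10)
h(E, B) = 6
A = 126 (A = (6*3)*7 = 18*7 = 126)
k = 23/208 (k = 1/(9 + 1/(13 + 10)) = 1/(9 + 1/23) = 1/(208/23) = 23/208 ≈ 0.11058)
k*A = (23/208)*126 = 1449/104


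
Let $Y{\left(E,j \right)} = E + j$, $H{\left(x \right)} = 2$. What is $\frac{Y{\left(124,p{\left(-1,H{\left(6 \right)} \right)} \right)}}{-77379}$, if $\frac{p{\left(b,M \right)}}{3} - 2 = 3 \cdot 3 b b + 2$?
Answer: $- \frac{163}{77379} \approx -0.0021065$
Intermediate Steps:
$p{\left(b,M \right)} = 12 + 27 b^{2}$ ($p{\left(b,M \right)} = 6 + 3 \left(3 \cdot 3 b b + 2\right) = 6 + 3 \left(9 b b + 2\right) = 6 + 3 \left(9 b^{2} + 2\right) = 6 + 3 \left(2 + 9 b^{2}\right) = 6 + \left(6 + 27 b^{2}\right) = 12 + 27 b^{2}$)
$\frac{Y{\left(124,p{\left(-1,H{\left(6 \right)} \right)} \right)}}{-77379} = \frac{124 + \left(12 + 27 \left(-1\right)^{2}\right)}{-77379} = \left(124 + \left(12 + 27 \cdot 1\right)\right) \left(- \frac{1}{77379}\right) = \left(124 + \left(12 + 27\right)\right) \left(- \frac{1}{77379}\right) = \left(124 + 39\right) \left(- \frac{1}{77379}\right) = 163 \left(- \frac{1}{77379}\right) = - \frac{163}{77379}$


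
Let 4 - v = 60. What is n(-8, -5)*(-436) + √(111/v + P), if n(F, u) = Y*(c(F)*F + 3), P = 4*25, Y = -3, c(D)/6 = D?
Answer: 506196 + √76846/28 ≈ 5.0621e+5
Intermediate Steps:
c(D) = 6*D
v = -56 (v = 4 - 1*60 = 4 - 60 = -56)
P = 100
n(F, u) = -9 - 18*F² (n(F, u) = -3*((6*F)*F + 3) = -3*(6*F² + 3) = -3*(3 + 6*F²) = -9 - 18*F²)
n(-8, -5)*(-436) + √(111/v + P) = (-9 - 18*(-8)²)*(-436) + √(111/(-56) + 100) = (-9 - 18*64)*(-436) + √(111*(-1/56) + 100) = (-9 - 1152)*(-436) + √(-111/56 + 100) = -1161*(-436) + √(5489/56) = 506196 + √76846/28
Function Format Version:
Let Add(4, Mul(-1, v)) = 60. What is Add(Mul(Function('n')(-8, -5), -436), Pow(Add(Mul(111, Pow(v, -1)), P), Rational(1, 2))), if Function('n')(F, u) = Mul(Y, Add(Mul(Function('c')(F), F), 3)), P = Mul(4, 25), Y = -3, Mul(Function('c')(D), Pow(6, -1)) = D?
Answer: Add(506196, Mul(Rational(1, 28), Pow(76846, Rational(1, 2)))) ≈ 5.0621e+5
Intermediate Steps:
Function('c')(D) = Mul(6, D)
v = -56 (v = Add(4, Mul(-1, 60)) = Add(4, -60) = -56)
P = 100
Function('n')(F, u) = Add(-9, Mul(-18, Pow(F, 2))) (Function('n')(F, u) = Mul(-3, Add(Mul(Mul(6, F), F), 3)) = Mul(-3, Add(Mul(6, Pow(F, 2)), 3)) = Mul(-3, Add(3, Mul(6, Pow(F, 2)))) = Add(-9, Mul(-18, Pow(F, 2))))
Add(Mul(Function('n')(-8, -5), -436), Pow(Add(Mul(111, Pow(v, -1)), P), Rational(1, 2))) = Add(Mul(Add(-9, Mul(-18, Pow(-8, 2))), -436), Pow(Add(Mul(111, Pow(-56, -1)), 100), Rational(1, 2))) = Add(Mul(Add(-9, Mul(-18, 64)), -436), Pow(Add(Mul(111, Rational(-1, 56)), 100), Rational(1, 2))) = Add(Mul(Add(-9, -1152), -436), Pow(Add(Rational(-111, 56), 100), Rational(1, 2))) = Add(Mul(-1161, -436), Pow(Rational(5489, 56), Rational(1, 2))) = Add(506196, Mul(Rational(1, 28), Pow(76846, Rational(1, 2))))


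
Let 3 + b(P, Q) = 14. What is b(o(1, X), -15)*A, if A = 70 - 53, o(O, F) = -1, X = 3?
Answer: 187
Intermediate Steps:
A = 17
b(P, Q) = 11 (b(P, Q) = -3 + 14 = 11)
b(o(1, X), -15)*A = 11*17 = 187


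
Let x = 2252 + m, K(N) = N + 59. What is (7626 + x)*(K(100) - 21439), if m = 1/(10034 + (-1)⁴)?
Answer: -421879111136/2007 ≈ -2.1020e+8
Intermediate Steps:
K(N) = 59 + N
m = 1/10035 (m = 1/(10034 + 1) = 1/10035 ≈ 9.9651e-5)
x = 22598821/10035 (x = 2252 + 1/10035 = 22598821/10035 ≈ 2252.0)
(7626 + x)*(K(100) - 21439) = (7626 + 22598821/10035)*((59 + 100) - 21439) = 99125731*(159 - 21439)/10035 = (99125731/10035)*(-21280) = -421879111136/2007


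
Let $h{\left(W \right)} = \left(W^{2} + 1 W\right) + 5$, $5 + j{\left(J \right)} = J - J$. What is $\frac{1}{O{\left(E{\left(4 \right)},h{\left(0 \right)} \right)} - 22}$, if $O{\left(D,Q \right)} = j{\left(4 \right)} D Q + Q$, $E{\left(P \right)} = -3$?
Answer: $\frac{1}{58} \approx 0.017241$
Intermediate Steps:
$j{\left(J \right)} = -5$ ($j{\left(J \right)} = -5 + \left(J - J\right) = -5 + 0 = -5$)
$h{\left(W \right)} = 5 + W + W^{2}$ ($h{\left(W \right)} = \left(W^{2} + W\right) + 5 = \left(W + W^{2}\right) + 5 = 5 + W + W^{2}$)
$O{\left(D,Q \right)} = Q - 5 D Q$ ($O{\left(D,Q \right)} = - 5 D Q + Q = Q - 5 D Q$)
$\frac{1}{O{\left(E{\left(4 \right)},h{\left(0 \right)} \right)} - 22} = \frac{1}{\left(5 + 0 + 0^{2}\right) \left(1 - -15\right) - 22} = \frac{1}{\left(5 + 0 + 0\right) \left(1 + 15\right) - 22} = \frac{1}{5 \cdot 16 - 22} = \frac{1}{80 - 22} = \frac{1}{58}$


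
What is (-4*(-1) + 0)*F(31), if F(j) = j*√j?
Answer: 124*√31 ≈ 690.40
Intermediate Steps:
F(j) = j^(3/2)
(-4*(-1) + 0)*F(31) = (-4*(-1) + 0)*31^(3/2) = (4 + 0)*(31*√31) = 4*(31*√31) = 124*√31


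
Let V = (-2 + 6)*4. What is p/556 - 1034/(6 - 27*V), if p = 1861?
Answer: 683845/118428 ≈ 5.7744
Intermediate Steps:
V = 16 (V = 4*4 = 16)
p/556 - 1034/(6 - 27*V) = 1861/556 - 1034/(6 - 27*16) = 1861*(1/556) - 1034/(6 - 432) = 1861/556 - 1034/(-426) = 1861/556 - 1034*(-1/426) = 1861/556 + 517/213 = 683845/118428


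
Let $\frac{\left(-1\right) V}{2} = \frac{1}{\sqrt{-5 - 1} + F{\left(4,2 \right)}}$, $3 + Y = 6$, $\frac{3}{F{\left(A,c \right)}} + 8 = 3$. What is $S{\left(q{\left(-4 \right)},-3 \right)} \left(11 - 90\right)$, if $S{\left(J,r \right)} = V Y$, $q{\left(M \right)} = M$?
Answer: $- \frac{2370}{53} - \frac{3950 i \sqrt{6}}{53} \approx -44.717 - 182.56 i$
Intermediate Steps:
$F{\left(A,c \right)} = - \frac{3}{5}$ ($F{\left(A,c \right)} = \frac{3}{-8 + 3} = \frac{3}{-5} = 3 \left(- \frac{1}{5}\right) = - \frac{3}{5}$)
$Y = 3$ ($Y = -3 + 6 = 3$)
$V = - \frac{2}{- \frac{3}{5} + i \sqrt{6}}$ ($V = - \frac{2}{\sqrt{-5 - 1} - \frac{3}{5}} = - \frac{2}{\sqrt{-6} - \frac{3}{5}} = - \frac{2}{i \sqrt{6} - \frac{3}{5}} = - \frac{2}{- \frac{3}{5} + i \sqrt{6}} \approx 0.18868 + 0.77028 i$)
$S{\left(J,r \right)} = \frac{30}{53} + \frac{50 i \sqrt{6}}{53}$ ($S{\left(J,r \right)} = \left(\frac{10}{53} + \frac{50 i \sqrt{6}}{159}\right) 3 = \frac{30}{53} + \frac{50 i \sqrt{6}}{53}$)
$S{\left(q{\left(-4 \right)},-3 \right)} \left(11 - 90\right) = \left(\frac{30}{53} + \frac{50 i \sqrt{6}}{53}\right) \left(11 - 90\right) = \left(\frac{30}{53} + \frac{50 i \sqrt{6}}{53}\right) \left(-79\right) = - \frac{2370}{53} - \frac{3950 i \sqrt{6}}{53}$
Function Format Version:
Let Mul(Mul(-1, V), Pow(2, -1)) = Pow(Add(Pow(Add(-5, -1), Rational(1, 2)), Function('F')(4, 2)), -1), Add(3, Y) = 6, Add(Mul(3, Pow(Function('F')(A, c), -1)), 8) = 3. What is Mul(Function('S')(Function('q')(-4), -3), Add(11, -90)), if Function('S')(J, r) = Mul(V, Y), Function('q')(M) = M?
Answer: Add(Rational(-2370, 53), Mul(Rational(-3950, 53), I, Pow(6, Rational(1, 2)))) ≈ Add(-44.717, Mul(-182.56, I))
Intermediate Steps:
Function('F')(A, c) = Rational(-3, 5) (Function('F')(A, c) = Mul(3, Pow(Add(-8, 3), -1)) = Mul(3, Pow(-5, -1)) = Mul(3, Rational(-1, 5)) = Rational(-3, 5))
Y = 3 (Y = Add(-3, 6) = 3)
V = Mul(-2, Pow(Add(Rational(-3, 5), Mul(I, Pow(6, Rational(1, 2)))), -1)) (V = Mul(-2, Pow(Add(Pow(Add(-5, -1), Rational(1, 2)), Rational(-3, 5)), -1)) = Mul(-2, Pow(Add(Pow(-6, Rational(1, 2)), Rational(-3, 5)), -1)) = Mul(-2, Pow(Add(Mul(I, Pow(6, Rational(1, 2))), Rational(-3, 5)), -1)) = Mul(-2, Pow(Add(Rational(-3, 5), Mul(I, Pow(6, Rational(1, 2)))), -1)) ≈ Add(0.18868, Mul(0.77028, I)))
Function('S')(J, r) = Add(Rational(30, 53), Mul(Rational(50, 53), I, Pow(6, Rational(1, 2)))) (Function('S')(J, r) = Mul(Add(Rational(10, 53), Mul(Rational(50, 159), I, Pow(6, Rational(1, 2)))), 3) = Add(Rational(30, 53), Mul(Rational(50, 53), I, Pow(6, Rational(1, 2)))))
Mul(Function('S')(Function('q')(-4), -3), Add(11, -90)) = Mul(Add(Rational(30, 53), Mul(Rational(50, 53), I, Pow(6, Rational(1, 2)))), Add(11, -90)) = Mul(Add(Rational(30, 53), Mul(Rational(50, 53), I, Pow(6, Rational(1, 2)))), -79) = Add(Rational(-2370, 53), Mul(Rational(-3950, 53), I, Pow(6, Rational(1, 2))))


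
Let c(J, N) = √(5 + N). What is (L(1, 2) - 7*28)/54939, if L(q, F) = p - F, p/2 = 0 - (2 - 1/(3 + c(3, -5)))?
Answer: -604/164817 ≈ -0.0036647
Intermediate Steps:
p = -10/3 (p = 2*(0 - (2 - 1/(3 + √(5 - 5)))) = 2*(0 - (2 - 1/(3 + √0))) = 2*(0 - (2 - 1/(3 + 0))) = 2*(0 - (2 - 1/3)) = 2*(0 - (2 - 1*⅓)) = 2*(0 - (2 - ⅓)) = 2*(0 - 1*5/3) = 2*(0 - 5/3) = 2*(-5/3) = -10/3 ≈ -3.3333)
L(q, F) = -10/3 - F
(L(1, 2) - 7*28)/54939 = ((-10/3 - 1*2) - 7*28)/54939 = ((-10/3 - 2) - 196)*(1/54939) = (-16/3 - 196)*(1/54939) = -604/3*1/54939 = -604/164817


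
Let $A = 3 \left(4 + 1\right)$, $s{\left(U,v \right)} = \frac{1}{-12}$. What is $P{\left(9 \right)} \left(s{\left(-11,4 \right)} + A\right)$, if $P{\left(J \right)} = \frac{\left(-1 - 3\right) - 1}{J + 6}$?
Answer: $- \frac{179}{36} \approx -4.9722$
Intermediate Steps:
$s{\left(U,v \right)} = - \frac{1}{12}$
$P{\left(J \right)} = - \frac{5}{6 + J}$ ($P{\left(J \right)} = \frac{\left(-1 - 3\right) - 1}{6 + J} = \frac{-4 - 1}{6 + J} = - \frac{5}{6 + J}$)
$A = 15$ ($A = 3 \cdot 5 = 15$)
$P{\left(9 \right)} \left(s{\left(-11,4 \right)} + A\right) = - \frac{5}{6 + 9} \left(- \frac{1}{12} + 15\right) = - \frac{5}{15} \cdot \frac{179}{12} = \left(-5\right) \frac{1}{15} \cdot \frac{179}{12} = \left(- \frac{1}{3}\right) \frac{179}{12} = - \frac{179}{36}$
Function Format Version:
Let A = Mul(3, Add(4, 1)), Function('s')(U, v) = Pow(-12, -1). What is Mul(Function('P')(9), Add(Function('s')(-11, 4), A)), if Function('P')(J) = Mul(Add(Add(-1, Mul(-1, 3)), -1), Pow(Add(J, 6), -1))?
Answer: Rational(-179, 36) ≈ -4.9722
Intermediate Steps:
Function('s')(U, v) = Rational(-1, 12)
Function('P')(J) = Mul(-5, Pow(Add(6, J), -1)) (Function('P')(J) = Mul(Add(Add(-1, -3), -1), Pow(Add(6, J), -1)) = Mul(Add(-4, -1), Pow(Add(6, J), -1)) = Mul(-5, Pow(Add(6, J), -1)))
A = 15 (A = Mul(3, 5) = 15)
Mul(Function('P')(9), Add(Function('s')(-11, 4), A)) = Mul(Mul(-5, Pow(Add(6, 9), -1)), Add(Rational(-1, 12), 15)) = Mul(Mul(-5, Pow(15, -1)), Rational(179, 12)) = Mul(Mul(-5, Rational(1, 15)), Rational(179, 12)) = Mul(Rational(-1, 3), Rational(179, 12)) = Rational(-179, 36)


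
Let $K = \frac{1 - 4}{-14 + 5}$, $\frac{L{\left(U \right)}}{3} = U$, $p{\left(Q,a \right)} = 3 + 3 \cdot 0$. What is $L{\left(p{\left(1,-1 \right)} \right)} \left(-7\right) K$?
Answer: $-21$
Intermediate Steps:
$p{\left(Q,a \right)} = 3$ ($p{\left(Q,a \right)} = 3 + 0 = 3$)
$L{\left(U \right)} = 3 U$
$K = \frac{1}{3}$ ($K = - \frac{3}{-9} = \left(-3\right) \left(- \frac{1}{9}\right) = \frac{1}{3} \approx 0.33333$)
$L{\left(p{\left(1,-1 \right)} \right)} \left(-7\right) K = 3 \cdot 3 \left(-7\right) \frac{1}{3} = 9 \left(-7\right) \frac{1}{3} = \left(-63\right) \frac{1}{3} = -21$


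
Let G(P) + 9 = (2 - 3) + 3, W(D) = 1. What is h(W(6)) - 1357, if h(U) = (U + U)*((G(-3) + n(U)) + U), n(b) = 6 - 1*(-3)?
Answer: -1351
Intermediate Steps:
n(b) = 9 (n(b) = 6 + 3 = 9)
G(P) = -7 (G(P) = -9 + ((2 - 3) + 3) = -9 + (-1 + 3) = -9 + 2 = -7)
h(U) = 2*U*(2 + U) (h(U) = (U + U)*((-7 + 9) + U) = (2*U)*(2 + U) = 2*U*(2 + U))
h(W(6)) - 1357 = 2*1*(2 + 1) - 1357 = 2*1*3 - 1357 = 6 - 1357 = -1351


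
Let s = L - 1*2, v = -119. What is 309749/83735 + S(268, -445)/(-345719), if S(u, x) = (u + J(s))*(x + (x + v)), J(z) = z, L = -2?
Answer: 11762828081/2631707315 ≈ 4.4697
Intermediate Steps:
s = -4 (s = -2 - 1*2 = -2 - 2 = -4)
S(u, x) = (-119 + 2*x)*(-4 + u) (S(u, x) = (u - 4)*(x + (x - 119)) = (-4 + u)*(x + (-119 + x)) = (-4 + u)*(-119 + 2*x) = (-119 + 2*x)*(-4 + u))
309749/83735 + S(268, -445)/(-345719) = 309749/83735 + (476 - 119*268 - 8*(-445) + 2*268*(-445))/(-345719) = 309749*(1/83735) + (476 - 31892 + 3560 - 238520)*(-1/345719) = 309749/83735 - 266376*(-1/345719) = 309749/83735 + 24216/31429 = 11762828081/2631707315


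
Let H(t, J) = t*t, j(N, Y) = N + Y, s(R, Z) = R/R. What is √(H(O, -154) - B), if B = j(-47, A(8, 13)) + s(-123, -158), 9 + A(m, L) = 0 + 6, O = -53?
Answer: √2858 ≈ 53.460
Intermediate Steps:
s(R, Z) = 1
A(m, L) = -3 (A(m, L) = -9 + (0 + 6) = -9 + 6 = -3)
B = -49 (B = (-47 - 3) + 1 = -50 + 1 = -49)
H(t, J) = t²
√(H(O, -154) - B) = √((-53)² - 1*(-49)) = √(2809 + 49) = √2858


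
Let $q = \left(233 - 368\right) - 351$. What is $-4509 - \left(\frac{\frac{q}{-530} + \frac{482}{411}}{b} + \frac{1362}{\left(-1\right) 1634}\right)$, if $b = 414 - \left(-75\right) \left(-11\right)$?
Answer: $- \frac{164873564862529}{36572241105} \approx -4508.2$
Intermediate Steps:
$b = -411$ ($b = 414 - 825 = -411$)
$q = -486$ ($q = -135 - 351 = -486$)
$-4509 - \left(\frac{\frac{q}{-530} + \frac{482}{411}}{b} + \frac{1362}{\left(-1\right) 1634}\right) = -4509 - \left(\frac{- \frac{486}{-530} + \frac{482}{411}}{-411} + \frac{1362}{\left(-1\right) 1634}\right) = -4509 - \left(\left(\left(-486\right) \left(- \frac{1}{530}\right) + 482 \cdot \frac{1}{411}\right) \left(- \frac{1}{411}\right) + \frac{1362}{-1634}\right) = -4509 - \left(\left(\frac{243}{265} + \frac{482}{411}\right) \left(- \frac{1}{411}\right) + 1362 \left(- \frac{1}{1634}\right)\right) = -4509 - \left(\frac{227603}{108915} \left(- \frac{1}{411}\right) - \frac{681}{817}\right) = -4509 - \left(- \frac{227603}{44764065} - \frac{681}{817}\right) = -4509 - - \frac{30670279916}{36572241105} = -4509 + \frac{30670279916}{36572241105} = - \frac{164873564862529}{36572241105}$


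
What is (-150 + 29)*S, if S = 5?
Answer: -605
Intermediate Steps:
(-150 + 29)*S = (-150 + 29)*5 = -121*5 = -605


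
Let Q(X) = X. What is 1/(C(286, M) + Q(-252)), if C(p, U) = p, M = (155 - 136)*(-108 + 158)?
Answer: 1/34 ≈ 0.029412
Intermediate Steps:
M = 950 (M = 19*50 = 950)
1/(C(286, M) + Q(-252)) = 1/(286 - 252) = 1/34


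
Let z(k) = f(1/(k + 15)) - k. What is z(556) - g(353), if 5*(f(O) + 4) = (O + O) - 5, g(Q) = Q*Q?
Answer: -357360348/2855 ≈ -1.2517e+5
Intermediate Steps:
g(Q) = Q²
f(O) = -5 + 2*O/5 (f(O) = -4 + ((O + O) - 5)/5 = -4 + (2*O - 5)/5 = -4 + (-5 + 2*O)/5 = -4 + (-1 + 2*O/5) = -5 + 2*O/5)
z(k) = -5 - k + 2/(5*(15 + k)) (z(k) = (-5 + 2/(5*(k + 15))) - k = (-5 + 2/(5*(15 + k))) - k = -5 - k + 2/(5*(15 + k)))
z(556) - g(353) = (⅖ - (5 + 556)*(15 + 556))/(15 + 556) - 1*353² = (⅖ - 1*561*571)/571 - 1*124609 = (⅖ - 320331)/571 - 124609 = (1/571)*(-1601653/5) - 124609 = -1601653/2855 - 124609 = -357360348/2855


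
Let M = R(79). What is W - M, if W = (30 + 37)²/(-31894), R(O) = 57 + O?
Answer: -4342073/31894 ≈ -136.14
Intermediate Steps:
M = 136 (M = 57 + 79 = 136)
W = -4489/31894 (W = 67²*(-1/31894) = 4489*(-1/31894) = -4489/31894 ≈ -0.14075)
W - M = -4489/31894 - 1*136 = -4489/31894 - 136 = -4342073/31894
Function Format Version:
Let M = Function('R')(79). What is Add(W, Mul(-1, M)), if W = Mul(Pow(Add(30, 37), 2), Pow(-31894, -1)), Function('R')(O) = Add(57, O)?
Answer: Rational(-4342073, 31894) ≈ -136.14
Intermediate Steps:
M = 136 (M = Add(57, 79) = 136)
W = Rational(-4489, 31894) (W = Mul(Pow(67, 2), Rational(-1, 31894)) = Mul(4489, Rational(-1, 31894)) = Rational(-4489, 31894) ≈ -0.14075)
Add(W, Mul(-1, M)) = Add(Rational(-4489, 31894), Mul(-1, 136)) = Add(Rational(-4489, 31894), -136) = Rational(-4342073, 31894)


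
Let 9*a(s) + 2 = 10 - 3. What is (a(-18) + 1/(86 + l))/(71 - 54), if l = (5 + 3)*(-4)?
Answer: 31/918 ≈ 0.033769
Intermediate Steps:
l = -32 (l = 8*(-4) = -32)
a(s) = 5/9 (a(s) = -2/9 + (10 - 3)/9 = -2/9 + (⅑)*7 = -2/9 + 7/9 = 5/9)
(a(-18) + 1/(86 + l))/(71 - 54) = (5/9 + 1/(86 - 32))/(71 - 54) = (5/9 + 1/54)/17 = (5/9 + 1/54)*(1/17) = (31/54)*(1/17) = 31/918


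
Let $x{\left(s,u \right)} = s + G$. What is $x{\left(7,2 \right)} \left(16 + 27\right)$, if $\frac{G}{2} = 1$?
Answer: $387$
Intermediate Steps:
$G = 2$ ($G = 2 \cdot 1 = 2$)
$x{\left(s,u \right)} = 2 + s$ ($x{\left(s,u \right)} = s + 2 = 2 + s$)
$x{\left(7,2 \right)} \left(16 + 27\right) = \left(2 + 7\right) \left(16 + 27\right) = 9 \cdot 43 = 387$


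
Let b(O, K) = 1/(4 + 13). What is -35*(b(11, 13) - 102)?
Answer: 60655/17 ≈ 3567.9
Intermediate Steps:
b(O, K) = 1/17
-35*(b(11, 13) - 102) = -35*(1/17 - 102) = -35*(-1733/17) = 60655/17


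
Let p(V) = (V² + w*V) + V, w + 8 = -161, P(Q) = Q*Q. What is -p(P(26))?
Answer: -343408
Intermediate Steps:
P(Q) = Q²
w = -169 (w = -8 - 161 = -169)
p(V) = V² - 168*V (p(V) = (V² - 169*V) + V = V² - 168*V)
-p(P(26)) = -26²*(-168 + 26²) = -676*(-168 + 676) = -676*508 = -1*343408 = -343408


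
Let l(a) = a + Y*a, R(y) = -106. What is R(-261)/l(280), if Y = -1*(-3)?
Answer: -53/560 ≈ -0.094643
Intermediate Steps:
Y = 3
l(a) = 4*a (l(a) = a + 3*a = 4*a)
R(-261)/l(280) = -106/(4*280) = -106/1120 = -106*1/1120 = -53/560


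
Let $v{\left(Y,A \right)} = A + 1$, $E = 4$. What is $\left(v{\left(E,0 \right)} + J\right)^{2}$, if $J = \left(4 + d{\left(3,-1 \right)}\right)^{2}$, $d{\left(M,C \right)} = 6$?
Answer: $10201$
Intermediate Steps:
$J = 100$ ($J = \left(4 + 6\right)^{2} = 10^{2} = 100$)
$v{\left(Y,A \right)} = 1 + A$
$\left(v{\left(E,0 \right)} + J\right)^{2} = \left(\left(1 + 0\right) + 100\right)^{2} = \left(1 + 100\right)^{2} = 101^{2} = 10201$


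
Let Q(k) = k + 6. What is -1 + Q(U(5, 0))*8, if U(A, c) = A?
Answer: 87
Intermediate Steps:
Q(k) = 6 + k
-1 + Q(U(5, 0))*8 = -1 + (6 + 5)*8 = -1 + 11*8 = -1 + 88 = 87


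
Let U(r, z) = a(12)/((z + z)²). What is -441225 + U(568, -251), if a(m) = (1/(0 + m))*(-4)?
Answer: -333571394701/756012 ≈ -4.4123e+5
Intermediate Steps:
a(m) = -4/m (a(m) = (1/m)*(-4) = -4/m)
U(r, z) = -1/(12*z²) (U(r, z) = (-4/12)/((z + z)²) = (-4*1/12)/((2*z)²) = -1/(4*z²)/3 = -1/(12*z²))
-441225 + U(568, -251) = -441225 - 1/12/(-251)² = -441225 - 1/12*1/63001 = -441225 - 1/756012 = -333571394701/756012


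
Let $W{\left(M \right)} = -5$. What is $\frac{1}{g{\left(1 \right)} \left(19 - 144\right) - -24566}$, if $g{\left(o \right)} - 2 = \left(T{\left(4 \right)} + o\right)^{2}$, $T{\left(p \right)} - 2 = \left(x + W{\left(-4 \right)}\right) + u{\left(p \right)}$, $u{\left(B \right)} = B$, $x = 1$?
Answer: $\frac{1}{23191} \approx 4.312 \cdot 10^{-5}$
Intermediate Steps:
$T{\left(p \right)} = -2 + p$ ($T{\left(p \right)} = 2 + \left(\left(1 - 5\right) + p\right) = 2 + \left(-4 + p\right) = -2 + p$)
$g{\left(o \right)} = 2 + \left(2 + o\right)^{2}$ ($g{\left(o \right)} = 2 + \left(\left(-2 + 4\right) + o\right)^{2} = 2 + \left(2 + o\right)^{2}$)
$\frac{1}{g{\left(1 \right)} \left(19 - 144\right) - -24566} = \frac{1}{\left(2 + \left(2 + 1\right)^{2}\right) \left(19 - 144\right) - -24566} = \frac{1}{\left(2 + 3^{2}\right) \left(-125\right) + 24566} = \frac{1}{\left(2 + 9\right) \left(-125\right) + 24566} = \frac{1}{11 \left(-125\right) + 24566} = \frac{1}{-1375 + 24566} = \frac{1}{23191}$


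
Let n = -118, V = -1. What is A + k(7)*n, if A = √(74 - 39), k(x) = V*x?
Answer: 826 + √35 ≈ 831.92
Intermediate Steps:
k(x) = -x
A = √35 ≈ 5.9161
A + k(7)*n = √35 - 1*7*(-118) = √35 - 7*(-118) = √35 + 826 = 826 + √35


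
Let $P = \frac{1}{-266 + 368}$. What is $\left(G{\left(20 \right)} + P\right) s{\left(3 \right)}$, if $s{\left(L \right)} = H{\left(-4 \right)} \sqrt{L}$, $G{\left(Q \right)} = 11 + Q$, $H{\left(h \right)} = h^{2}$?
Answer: $\frac{25304 \sqrt{3}}{51} \approx 859.37$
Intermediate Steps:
$s{\left(L \right)} = 16 \sqrt{L}$ ($s{\left(L \right)} = \left(-4\right)^{2} \sqrt{L} = 16 \sqrt{L}$)
$P = \frac{1}{102} \approx 0.0098039$
$\left(G{\left(20 \right)} + P\right) s{\left(3 \right)} = \left(\left(11 + 20\right) + \frac{1}{102}\right) 16 \sqrt{3} = \left(31 + \frac{1}{102}\right) 16 \sqrt{3} = \frac{3163 \cdot 16 \sqrt{3}}{102} = \frac{25304 \sqrt{3}}{51}$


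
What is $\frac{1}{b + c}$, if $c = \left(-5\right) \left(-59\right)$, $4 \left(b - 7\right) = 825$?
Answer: $\frac{4}{2033} \approx 0.0019675$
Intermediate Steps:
$b = \frac{853}{4}$ ($b = 7 + \frac{1}{4} \cdot 825 = 7 + \frac{825}{4} = \frac{853}{4} \approx 213.25$)
$c = 295$
$\frac{1}{b + c} = \frac{1}{\frac{853}{4} + 295} = \frac{1}{\frac{2033}{4}} = \frac{4}{2033}$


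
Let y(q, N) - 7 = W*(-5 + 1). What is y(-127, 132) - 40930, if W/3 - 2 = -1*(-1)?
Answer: -40959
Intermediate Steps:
W = 9 (W = 6 + 3*(-1*(-1)) = 6 + 3*1 = 6 + 3 = 9)
y(q, N) = -29 (y(q, N) = 7 + 9*(-5 + 1) = 7 + 9*(-4) = 7 - 36 = -29)
y(-127, 132) - 40930 = -29 - 40930 = -40959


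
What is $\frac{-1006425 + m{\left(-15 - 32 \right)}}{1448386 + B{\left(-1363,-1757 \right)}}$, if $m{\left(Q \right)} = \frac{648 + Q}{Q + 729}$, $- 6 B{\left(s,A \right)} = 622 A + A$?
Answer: $- \frac{2059143747}{3336660107} \approx -0.61713$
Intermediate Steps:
$B{\left(s,A \right)} = - \frac{623 A}{6}$ ($B{\left(s,A \right)} = - \frac{622 A + A}{6} = - \frac{623 A}{6}$)
$m{\left(Q \right)} = \frac{648 + Q}{729 + Q}$
$\frac{-1006425 + m{\left(-15 - 32 \right)}}{1448386 + B{\left(-1363,-1757 \right)}} = \frac{-1006425 + \frac{648 - 47}{729 - 47}}{1448386 - - \frac{1094611}{6}} = \frac{-1006425 + \frac{648 - 47}{729 - 47}}{1448386 + \frac{1094611}{6}} = \frac{-1006425 + \frac{648 - 47}{729 - 47}}{\frac{9784927}{6}} = \left(-1006425 + \frac{1}{682} \cdot 601\right) \frac{6}{9784927} = \left(-1006425 + \frac{601}{682}\right) \frac{6}{9784927} = \left(- \frac{686381249}{682}\right) \frac{6}{9784927} = - \frac{2059143747}{3336660107}$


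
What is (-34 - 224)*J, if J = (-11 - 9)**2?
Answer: -103200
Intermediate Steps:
J = 400 (J = (-20)**2 = 400)
(-34 - 224)*J = (-34 - 224)*400 = -258*400 = -103200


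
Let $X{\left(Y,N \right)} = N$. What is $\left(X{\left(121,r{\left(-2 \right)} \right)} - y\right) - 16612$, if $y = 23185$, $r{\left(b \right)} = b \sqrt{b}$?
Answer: $-39797 - 2 i \sqrt{2} \approx -39797.0 - 2.8284 i$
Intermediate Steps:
$r{\left(b \right)} = b^{\frac{3}{2}}$
$\left(X{\left(121,r{\left(-2 \right)} \right)} - y\right) - 16612 = \left(\left(-2\right)^{\frac{3}{2}} - 23185\right) - 16612 = \left(- 2 i \sqrt{2} - 23185\right) - 16612 = \left(-23185 - 2 i \sqrt{2}\right) - 16612 = -39797 - 2 i \sqrt{2}$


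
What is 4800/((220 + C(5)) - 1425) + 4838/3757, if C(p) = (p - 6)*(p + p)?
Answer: -810362/304317 ≈ -2.6629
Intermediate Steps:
C(p) = 2*p*(-6 + p) (C(p) = (-6 + p)*(2*p) = 2*p*(-6 + p))
4800/((220 + C(5)) - 1425) + 4838/3757 = 4800/((220 + 2*5*(-6 + 5)) - 1425) + 4838/3757 = 4800/((220 + 2*5*(-1)) - 1425) + 4838*(1/3757) = 4800/((220 - 10) - 1425) + 4838/3757 = 4800/(210 - 1425) + 4838/3757 = 4800/(-1215) + 4838/3757 = 4800*(-1/1215) + 4838/3757 = -320/81 + 4838/3757 = -810362/304317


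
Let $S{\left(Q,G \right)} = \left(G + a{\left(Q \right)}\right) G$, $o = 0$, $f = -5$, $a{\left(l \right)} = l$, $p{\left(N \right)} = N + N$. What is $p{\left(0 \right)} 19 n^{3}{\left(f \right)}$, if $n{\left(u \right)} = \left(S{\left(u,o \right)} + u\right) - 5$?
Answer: $0$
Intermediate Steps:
$p{\left(N \right)} = 2 N$
$S{\left(Q,G \right)} = G \left(G + Q\right)$ ($S{\left(Q,G \right)} = \left(G + Q\right) G = G \left(G + Q\right)$)
$n{\left(u \right)} = -5 + u$ ($n{\left(u \right)} = \left(0 \left(0 + u\right) + u\right) - 5 = \left(0 u + u\right) - 5 = \left(0 + u\right) - 5 = u - 5 = -5 + u$)
$p{\left(0 \right)} 19 n^{3}{\left(f \right)} = 2 \cdot 0 \cdot 19 \left(-5 - 5\right)^{3} = 0 \cdot 19 \left(-10\right)^{3} = 0 \left(-1000\right) = 0$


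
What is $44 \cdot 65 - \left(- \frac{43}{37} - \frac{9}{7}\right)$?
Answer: $\frac{741374}{259} \approx 2862.4$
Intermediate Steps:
$44 \cdot 65 - \left(- \frac{43}{37} - \frac{9}{7}\right) = 2860 - - \frac{634}{259} = 2860 + \left(\frac{43}{37} + \frac{9}{7}\right) = 2860 + \frac{634}{259} = \frac{741374}{259}$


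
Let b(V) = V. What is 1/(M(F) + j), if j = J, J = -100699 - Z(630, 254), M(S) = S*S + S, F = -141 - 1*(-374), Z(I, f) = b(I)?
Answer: -1/46807 ≈ -2.1364e-5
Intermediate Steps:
Z(I, f) = I
F = 233 (F = -141 + 374 = 233)
M(S) = S + S² (M(S) = S² + S = S + S²)
J = -101329 (J = -100699 - 1*630 = -100699 - 630 = -101329)
j = -101329
1/(M(F) + j) = 1/(233*(1 + 233) - 101329) = 1/(233*234 - 101329) = 1/(54522 - 101329) = 1/(-46807) = -1/46807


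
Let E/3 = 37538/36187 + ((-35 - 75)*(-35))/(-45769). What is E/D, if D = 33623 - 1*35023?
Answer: -1184067579/579684981050 ≈ -0.0020426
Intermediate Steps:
D = -1400 (D = 33623 - 35023 = -1400)
E = 4736270316/1656242803 (E = 3*(37538/36187 + ((-35 - 75)*(-35))/(-45769)) = 3*(37538*(1/36187) - 110*(-35)*(-1/45769)) = 3*(37538/36187 + 3850*(-1/45769)) = 3*(37538/36187 - 3850/45769) = 3*(1578756772/1656242803) = 4736270316/1656242803 ≈ 2.8596)
E/D = (4736270316/1656242803)/(-1400) = (4736270316/1656242803)*(-1/1400) = -1184067579/579684981050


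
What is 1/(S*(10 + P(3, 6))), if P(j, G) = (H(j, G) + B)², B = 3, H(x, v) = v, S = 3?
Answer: 1/273 ≈ 0.0036630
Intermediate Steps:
P(j, G) = (3 + G)² (P(j, G) = (G + 3)² = (3 + G)²)
1/(S*(10 + P(3, 6))) = 1/(3*(10 + (3 + 6)²)) = 1/(3*(10 + 9²)) = 1/(3*(10 + 81)) = 1/(3*91) = 1/273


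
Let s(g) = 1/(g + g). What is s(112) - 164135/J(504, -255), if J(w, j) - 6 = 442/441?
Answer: -1013369297/43232 ≈ -23440.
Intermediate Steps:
s(g) = 1/(2*g)
J(w, j) = 3088/441 (J(w, j) = 6 + 442/441 = 3088/441)
s(112) - 164135/J(504, -255) = (1/2)/112 - 164135/3088/441 = (1/2)*(1/112) - 164135*441/3088 = 1/224 - 72383535/3088 = -1013369297/43232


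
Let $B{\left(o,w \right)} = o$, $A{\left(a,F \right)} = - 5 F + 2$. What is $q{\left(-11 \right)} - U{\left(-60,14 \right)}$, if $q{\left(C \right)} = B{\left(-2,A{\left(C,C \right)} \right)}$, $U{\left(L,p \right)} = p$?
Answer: $-16$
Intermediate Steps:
$A{\left(a,F \right)} = 2 - 5 F$
$q{\left(C \right)} = -2$
$q{\left(-11 \right)} - U{\left(-60,14 \right)} = -2 - 14 = -16$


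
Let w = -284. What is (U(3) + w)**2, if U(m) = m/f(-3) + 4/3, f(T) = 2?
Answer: 2845969/36 ≈ 79055.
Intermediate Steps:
U(m) = 4/3 + m/2 (U(m) = m/2 + 4/3 = 4/3 + m/2)
(U(3) + w)**2 = ((4/3 + (1/2)*3) - 284)**2 = ((4/3 + 3/2) - 284)**2 = (17/6 - 284)**2 = (-1687/6)**2 = 2845969/36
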